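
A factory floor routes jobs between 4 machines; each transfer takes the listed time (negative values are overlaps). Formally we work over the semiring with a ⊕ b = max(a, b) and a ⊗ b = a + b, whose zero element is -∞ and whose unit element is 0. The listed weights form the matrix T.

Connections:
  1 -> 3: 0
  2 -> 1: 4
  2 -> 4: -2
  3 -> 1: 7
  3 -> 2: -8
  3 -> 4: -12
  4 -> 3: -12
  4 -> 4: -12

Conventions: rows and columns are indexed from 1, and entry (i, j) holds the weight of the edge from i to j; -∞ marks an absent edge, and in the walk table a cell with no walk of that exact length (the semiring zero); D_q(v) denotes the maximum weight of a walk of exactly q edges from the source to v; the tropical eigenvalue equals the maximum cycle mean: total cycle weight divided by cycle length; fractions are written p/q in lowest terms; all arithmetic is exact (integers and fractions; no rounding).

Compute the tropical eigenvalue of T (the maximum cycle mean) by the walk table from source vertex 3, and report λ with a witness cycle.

q=0: [-∞, -∞, 0, -∞]
q=1: [7, -8, -∞, -12]
q=2: [-4, -∞, 7, -10]
q=3: [14, -1, -4, -5]
q=4: [3, -12, 14, -3]
Optimal cycle mean attained by: cycle 1->3->1, total 0 + 7, length 2.
Answer: λ = 7/2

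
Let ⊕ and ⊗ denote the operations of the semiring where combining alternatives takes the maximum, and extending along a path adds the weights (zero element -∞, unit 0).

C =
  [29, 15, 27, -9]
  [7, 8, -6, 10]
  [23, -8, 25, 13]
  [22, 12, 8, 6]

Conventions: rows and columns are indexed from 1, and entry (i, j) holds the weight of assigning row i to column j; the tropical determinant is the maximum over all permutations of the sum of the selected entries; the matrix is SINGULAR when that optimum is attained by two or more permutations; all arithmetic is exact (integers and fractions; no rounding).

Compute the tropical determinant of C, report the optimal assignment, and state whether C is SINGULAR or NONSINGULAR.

σ = (1, 2, 3, 4): 29 + 8 + 25 + 6 = 68
σ = (1, 2, 4, 3): 29 + 8 + 13 + 8 = 58
σ = (1, 3, 2, 4): 29 + (-6) + (-8) + 6 = 21
σ = (1, 3, 4, 2): 29 + (-6) + 13 + 12 = 48
σ = (1, 4, 2, 3): 29 + 10 + (-8) + 8 = 39
σ = (1, 4, 3, 2): 29 + 10 + 25 + 12 = 76
σ = (2, 1, 3, 4): 15 + 7 + 25 + 6 = 53
σ = (2, 1, 4, 3): 15 + 7 + 13 + 8 = 43
σ = (2, 3, 1, 4): 15 + (-6) + 23 + 6 = 38
σ = (2, 3, 4, 1): 15 + (-6) + 13 + 22 = 44
σ = (2, 4, 1, 3): 15 + 10 + 23 + 8 = 56
σ = (2, 4, 3, 1): 15 + 10 + 25 + 22 = 72
σ = (3, 1, 2, 4): 27 + 7 + (-8) + 6 = 32
σ = (3, 1, 4, 2): 27 + 7 + 13 + 12 = 59
σ = (3, 2, 1, 4): 27 + 8 + 23 + 6 = 64
σ = (3, 2, 4, 1): 27 + 8 + 13 + 22 = 70
σ = (3, 4, 1, 2): 27 + 10 + 23 + 12 = 72
σ = (3, 4, 2, 1): 27 + 10 + (-8) + 22 = 51
σ = (4, 1, 2, 3): (-9) + 7 + (-8) + 8 = -2
σ = (4, 1, 3, 2): (-9) + 7 + 25 + 12 = 35
σ = (4, 2, 1, 3): (-9) + 8 + 23 + 8 = 30
σ = (4, 2, 3, 1): (-9) + 8 + 25 + 22 = 46
σ = (4, 3, 1, 2): (-9) + (-6) + 23 + 12 = 20
σ = (4, 3, 2, 1): (-9) + (-6) + (-8) + 22 = -1
Optimal value attained by: σ = (1, 4, 3, 2).
Answer: det⊕(C) = 76; verdict: NONSINGULAR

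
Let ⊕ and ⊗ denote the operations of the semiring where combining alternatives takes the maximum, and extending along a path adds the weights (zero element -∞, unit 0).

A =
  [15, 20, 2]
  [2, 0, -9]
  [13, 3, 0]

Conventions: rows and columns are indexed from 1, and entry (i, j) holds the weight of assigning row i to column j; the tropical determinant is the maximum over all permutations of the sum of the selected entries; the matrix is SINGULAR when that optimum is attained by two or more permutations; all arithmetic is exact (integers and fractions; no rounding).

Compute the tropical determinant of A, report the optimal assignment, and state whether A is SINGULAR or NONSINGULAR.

σ = (1, 2, 3): 15 + 0 + 0 = 15
σ = (1, 3, 2): 15 + (-9) + 3 = 9
σ = (2, 1, 3): 20 + 2 + 0 = 22
σ = (2, 3, 1): 20 + (-9) + 13 = 24
σ = (3, 1, 2): 2 + 2 + 3 = 7
σ = (3, 2, 1): 2 + 0 + 13 = 15
Optimal value attained by: σ = (2, 3, 1).
Answer: det⊕(A) = 24; verdict: NONSINGULAR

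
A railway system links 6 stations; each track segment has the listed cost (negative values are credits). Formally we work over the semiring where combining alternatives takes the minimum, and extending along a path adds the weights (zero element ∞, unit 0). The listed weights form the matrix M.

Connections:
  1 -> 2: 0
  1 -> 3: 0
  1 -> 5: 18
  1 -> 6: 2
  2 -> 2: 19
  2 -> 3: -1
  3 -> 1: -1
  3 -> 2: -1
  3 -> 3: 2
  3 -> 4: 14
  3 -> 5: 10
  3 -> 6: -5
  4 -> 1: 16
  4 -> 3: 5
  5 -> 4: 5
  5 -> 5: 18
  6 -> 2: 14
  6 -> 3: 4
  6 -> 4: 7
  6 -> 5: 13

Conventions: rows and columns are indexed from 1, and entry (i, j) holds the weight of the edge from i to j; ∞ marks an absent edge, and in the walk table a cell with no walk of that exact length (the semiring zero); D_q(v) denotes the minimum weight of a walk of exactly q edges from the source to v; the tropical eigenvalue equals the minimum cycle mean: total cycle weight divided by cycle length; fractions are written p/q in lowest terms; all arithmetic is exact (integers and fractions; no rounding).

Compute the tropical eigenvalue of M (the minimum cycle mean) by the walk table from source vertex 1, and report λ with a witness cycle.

q=0: [0, ∞, ∞, ∞, ∞, ∞]
q=1: [∞, 0, 0, ∞, 18, 2]
q=2: [-1, -1, -1, 9, 10, -5]
q=3: [-2, -2, -2, 2, 8, -6]
q=4: [-3, -3, -3, 1, 7, -7]
q=5: [-4, -4, -4, 0, 6, -8]
q=6: [-5, -5, -5, -1, 5, -9]
Optimal cycle mean attained by: cycle 2->3->2, total (-1) + (-1), length 2.
Answer: λ = -1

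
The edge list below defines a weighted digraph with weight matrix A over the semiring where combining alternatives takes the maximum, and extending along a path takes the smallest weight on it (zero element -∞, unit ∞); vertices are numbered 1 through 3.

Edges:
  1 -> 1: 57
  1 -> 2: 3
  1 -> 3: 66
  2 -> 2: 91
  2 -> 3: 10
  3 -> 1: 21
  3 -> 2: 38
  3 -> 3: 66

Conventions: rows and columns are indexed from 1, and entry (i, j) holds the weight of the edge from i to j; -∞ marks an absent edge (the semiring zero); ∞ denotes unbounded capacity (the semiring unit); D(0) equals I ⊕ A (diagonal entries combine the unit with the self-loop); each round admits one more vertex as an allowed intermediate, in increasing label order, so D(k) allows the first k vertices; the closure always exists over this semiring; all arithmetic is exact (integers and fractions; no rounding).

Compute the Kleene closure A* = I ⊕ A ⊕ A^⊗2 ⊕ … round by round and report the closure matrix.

D(0):
  [∞, 3, 66]
  [-∞, ∞, 10]
  [21, 38, ∞]
D(1):
  [∞, 3, 66]
  [-∞, ∞, 10]
  [21, 38, ∞]
D(2):
  [∞, 3, 66]
  [-∞, ∞, 10]
  [21, 38, ∞]
D(3):
  [∞, 38, 66]
  [10, ∞, 10]
  [21, 38, ∞]
Answer: A* = [[∞, 38, 66], [10, ∞, 10], [21, 38, ∞]]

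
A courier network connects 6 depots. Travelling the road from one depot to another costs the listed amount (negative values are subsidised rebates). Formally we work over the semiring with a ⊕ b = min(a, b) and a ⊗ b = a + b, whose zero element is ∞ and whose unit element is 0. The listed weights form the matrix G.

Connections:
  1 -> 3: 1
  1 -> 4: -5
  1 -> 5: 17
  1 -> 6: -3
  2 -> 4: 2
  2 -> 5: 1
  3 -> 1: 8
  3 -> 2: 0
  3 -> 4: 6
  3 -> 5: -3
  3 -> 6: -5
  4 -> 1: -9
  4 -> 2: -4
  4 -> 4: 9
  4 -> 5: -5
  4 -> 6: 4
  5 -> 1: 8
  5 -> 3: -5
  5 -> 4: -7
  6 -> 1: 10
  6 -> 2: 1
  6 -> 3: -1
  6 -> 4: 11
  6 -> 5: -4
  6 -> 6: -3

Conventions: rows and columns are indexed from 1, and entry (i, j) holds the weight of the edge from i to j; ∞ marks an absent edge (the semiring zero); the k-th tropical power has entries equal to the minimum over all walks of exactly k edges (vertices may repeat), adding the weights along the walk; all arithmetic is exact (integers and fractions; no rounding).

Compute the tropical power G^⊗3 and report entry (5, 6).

G^⊗2:
  [-14, -9, -4, 4, -10, -6]
  [-7, -2, -4, -6, -3, 6]
  [-3, -4, -8, -10, -9, -8]
  [0, 5, -10, -14, -3, -12]
  [-16, -11, 9, 1, -12, -10]
  [2, -2, -9, -11, -7, -6]
G^⊗3:
  [-5, -5, -15, -19, -10, -17]
  [-15, -10, -8, -12, -11, -10]
  [-19, -14, -14, -16, -15, -13]
  [-23, -18, -13, -10, -19, -15]
  [-8, -9, -17, -21, -14, -19]
  [-20, -15, -12, -14, -16, -14]
Key observation: the optimum is the walk 5->4->1->6, with weight (-7) + (-9) + (-3) = -19.
Optimal value attained by: walk 5->4->1->6.
Answer: (G^⊗3)[5][6] = -19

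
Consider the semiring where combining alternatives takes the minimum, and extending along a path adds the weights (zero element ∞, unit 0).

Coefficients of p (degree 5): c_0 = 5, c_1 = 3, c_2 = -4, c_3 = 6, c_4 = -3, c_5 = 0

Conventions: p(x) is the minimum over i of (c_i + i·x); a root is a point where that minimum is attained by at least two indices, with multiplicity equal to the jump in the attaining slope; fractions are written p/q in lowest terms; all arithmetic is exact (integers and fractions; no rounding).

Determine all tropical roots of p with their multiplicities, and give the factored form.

hull edge (i=0, c=5) to (i=2, c=-4): slope -9/2, span 2
hull edge (i=2, c=-4) to (i=4, c=-3): slope 1/2, span 2
hull edge (i=4, c=-3) to (i=5, c=0): slope 3, span 1
Factored form: p(x) = 0 ⊗ (x ⊕ (-3)) ⊗ (x ⊕ (-1/2)) ⊗ (x ⊕ (-1/2)) ⊗ (x ⊕ 9/2) ⊗ (x ⊕ 9/2)
Answer: roots = -3 (mult 1), -1/2 (mult 2), 9/2 (mult 2)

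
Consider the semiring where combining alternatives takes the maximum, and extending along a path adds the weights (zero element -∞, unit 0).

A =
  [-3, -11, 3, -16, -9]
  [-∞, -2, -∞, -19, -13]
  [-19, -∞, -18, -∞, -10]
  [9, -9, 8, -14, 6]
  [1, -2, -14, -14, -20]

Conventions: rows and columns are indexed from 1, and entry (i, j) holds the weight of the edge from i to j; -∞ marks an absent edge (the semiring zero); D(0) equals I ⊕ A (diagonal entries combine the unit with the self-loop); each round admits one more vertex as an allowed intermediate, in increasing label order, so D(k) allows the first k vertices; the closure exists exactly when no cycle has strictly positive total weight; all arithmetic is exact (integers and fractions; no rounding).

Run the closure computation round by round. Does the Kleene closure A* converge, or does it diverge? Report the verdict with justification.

D(0):
  [0, -11, 3, -16, -9]
  [-∞, 0, -∞, -19, -13]
  [-19, -∞, 0, -∞, -10]
  [9, -9, 8, 0, 6]
  [1, -2, -14, -14, 0]
D(1):
  [0, -11, 3, -16, -9]
  [-∞, 0, -∞, -19, -13]
  [-19, -30, 0, -35, -10]
  [9, -2, 12, 0, 6]
  [1, -2, 4, -14, 0]
D(2):
  [0, -11, 3, -16, -9]
  [-∞, 0, -∞, -19, -13]
  [-19, -30, 0, -35, -10]
  [9, -2, 12, 0, 6]
  [1, -2, 4, -14, 0]
D(3):
  [0, -11, 3, -16, -7]
  [-∞, 0, -∞, -19, -13]
  [-19, -30, 0, -35, -10]
  [9, -2, 12, 0, 6]
  [1, -2, 4, -14, 0]
D(4):
  [0, -11, 3, -16, -7]
  [-10, 0, -7, -19, -13]
  [-19, -30, 0, -35, -10]
  [9, -2, 12, 0, 6]
  [1, -2, 4, -14, 0]
D(5):
  [0, -9, 3, -16, -7]
  [-10, 0, -7, -19, -13]
  [-9, -12, 0, -24, -10]
  [9, 4, 12, 0, 6]
  [1, -2, 4, -14, 0]
Key observation: every diagonal entry stays at the unit through all rounds, so no improving cycle exists.
Answer: CONVERGES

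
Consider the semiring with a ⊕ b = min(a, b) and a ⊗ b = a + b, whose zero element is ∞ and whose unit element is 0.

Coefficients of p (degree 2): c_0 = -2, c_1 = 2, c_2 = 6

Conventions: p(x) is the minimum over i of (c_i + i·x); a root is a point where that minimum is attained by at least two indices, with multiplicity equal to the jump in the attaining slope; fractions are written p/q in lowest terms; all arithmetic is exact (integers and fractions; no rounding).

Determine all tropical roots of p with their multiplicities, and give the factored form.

hull edge (i=0, c=-2) to (i=2, c=6): slope 4, span 2
Factored form: p(x) = 6 ⊗ (x ⊕ (-4)) ⊗ (x ⊕ (-4))
Answer: roots = -4 (mult 2)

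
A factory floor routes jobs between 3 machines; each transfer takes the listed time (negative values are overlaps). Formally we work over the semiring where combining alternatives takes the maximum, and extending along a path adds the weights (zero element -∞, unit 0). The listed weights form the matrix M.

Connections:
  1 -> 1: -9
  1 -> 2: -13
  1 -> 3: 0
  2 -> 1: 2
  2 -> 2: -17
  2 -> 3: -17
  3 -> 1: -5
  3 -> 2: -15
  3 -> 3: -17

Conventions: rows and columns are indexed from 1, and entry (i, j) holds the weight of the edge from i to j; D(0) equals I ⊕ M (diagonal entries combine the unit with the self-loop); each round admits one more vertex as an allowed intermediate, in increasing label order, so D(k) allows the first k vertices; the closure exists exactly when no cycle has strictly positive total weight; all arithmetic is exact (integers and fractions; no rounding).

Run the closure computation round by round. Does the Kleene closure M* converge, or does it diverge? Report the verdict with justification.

D(0):
  [0, -13, 0]
  [2, 0, -17]
  [-5, -15, 0]
D(1):
  [0, -13, 0]
  [2, 0, 2]
  [-5, -15, 0]
D(2):
  [0, -13, 0]
  [2, 0, 2]
  [-5, -15, 0]
D(3):
  [0, -13, 0]
  [2, 0, 2]
  [-5, -15, 0]
Key observation: every diagonal entry stays at the unit through all rounds, so no improving cycle exists.
Answer: CONVERGES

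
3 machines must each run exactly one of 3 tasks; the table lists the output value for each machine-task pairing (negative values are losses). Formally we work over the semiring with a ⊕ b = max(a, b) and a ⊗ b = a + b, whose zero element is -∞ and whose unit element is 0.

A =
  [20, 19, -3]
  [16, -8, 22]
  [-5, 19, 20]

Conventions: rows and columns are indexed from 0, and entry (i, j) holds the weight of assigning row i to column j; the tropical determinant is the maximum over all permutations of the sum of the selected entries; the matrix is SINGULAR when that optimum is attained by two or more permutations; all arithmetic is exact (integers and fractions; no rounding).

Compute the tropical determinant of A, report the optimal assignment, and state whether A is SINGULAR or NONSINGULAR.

σ = (0, 1, 2): 20 + (-8) + 20 = 32
σ = (0, 2, 1): 20 + 22 + 19 = 61
σ = (1, 0, 2): 19 + 16 + 20 = 55
σ = (1, 2, 0): 19 + 22 + (-5) = 36
σ = (2, 0, 1): (-3) + 16 + 19 = 32
σ = (2, 1, 0): (-3) + (-8) + (-5) = -16
Optimal value attained by: σ = (0, 2, 1).
Answer: det⊕(A) = 61; verdict: NONSINGULAR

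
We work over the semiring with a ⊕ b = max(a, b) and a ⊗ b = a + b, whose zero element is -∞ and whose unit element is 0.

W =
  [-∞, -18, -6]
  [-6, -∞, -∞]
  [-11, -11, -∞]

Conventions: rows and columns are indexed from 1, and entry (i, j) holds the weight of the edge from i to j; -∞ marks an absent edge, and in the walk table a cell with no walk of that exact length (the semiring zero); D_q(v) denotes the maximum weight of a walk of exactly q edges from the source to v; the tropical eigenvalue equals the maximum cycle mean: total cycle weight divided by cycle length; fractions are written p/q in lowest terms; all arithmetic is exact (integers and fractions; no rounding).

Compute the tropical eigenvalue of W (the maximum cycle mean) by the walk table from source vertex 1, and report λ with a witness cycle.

q=0: [0, -∞, -∞]
q=1: [-∞, -18, -6]
q=2: [-17, -17, -∞]
q=3: [-23, -35, -23]
Optimal cycle mean attained by: cycle 1->3->2->1, total (-6) + (-11) + (-6), length 3.
Answer: λ = -23/3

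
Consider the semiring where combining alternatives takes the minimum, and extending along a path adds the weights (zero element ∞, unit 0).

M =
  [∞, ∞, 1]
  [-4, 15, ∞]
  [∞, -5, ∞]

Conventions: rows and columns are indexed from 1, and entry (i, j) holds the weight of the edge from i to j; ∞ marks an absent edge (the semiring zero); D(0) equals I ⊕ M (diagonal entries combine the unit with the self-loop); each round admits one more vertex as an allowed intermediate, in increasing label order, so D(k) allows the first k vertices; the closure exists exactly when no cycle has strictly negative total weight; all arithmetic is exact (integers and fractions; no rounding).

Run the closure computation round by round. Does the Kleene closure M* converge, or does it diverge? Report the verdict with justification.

D(0):
  [0, ∞, 1]
  [-4, 0, ∞]
  [∞, -5, 0]
D(1):
  [0, ∞, 1]
  [-4, 0, -3]
  [∞, -5, 0]
Detection: at round 2, diagonal entry (3, 3) turns strictly negative.
Key observation: the cycle 3->2->1->3 has total weight (-5) + (-4) + 1, which is strictly negative.
Answer: DIVERGES — negative cycle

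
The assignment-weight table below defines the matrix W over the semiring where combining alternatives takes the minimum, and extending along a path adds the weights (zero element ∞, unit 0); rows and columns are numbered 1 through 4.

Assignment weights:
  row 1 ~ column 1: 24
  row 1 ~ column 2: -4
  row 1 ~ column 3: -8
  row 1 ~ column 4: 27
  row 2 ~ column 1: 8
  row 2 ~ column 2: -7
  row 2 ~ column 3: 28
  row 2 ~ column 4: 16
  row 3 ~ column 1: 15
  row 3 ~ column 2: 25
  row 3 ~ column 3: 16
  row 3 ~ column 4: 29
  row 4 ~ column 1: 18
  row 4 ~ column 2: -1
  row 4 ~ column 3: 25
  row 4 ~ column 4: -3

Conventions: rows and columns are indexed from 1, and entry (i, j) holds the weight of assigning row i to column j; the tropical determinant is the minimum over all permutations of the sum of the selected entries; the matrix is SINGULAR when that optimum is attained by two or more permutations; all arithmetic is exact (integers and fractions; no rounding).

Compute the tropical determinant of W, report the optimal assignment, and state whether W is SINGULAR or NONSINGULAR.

σ = (1, 2, 3, 4): 24 + (-7) + 16 + (-3) = 30
σ = (1, 2, 4, 3): 24 + (-7) + 29 + 25 = 71
σ = (1, 3, 2, 4): 24 + 28 + 25 + (-3) = 74
σ = (1, 3, 4, 2): 24 + 28 + 29 + (-1) = 80
σ = (1, 4, 2, 3): 24 + 16 + 25 + 25 = 90
σ = (1, 4, 3, 2): 24 + 16 + 16 + (-1) = 55
σ = (2, 1, 3, 4): (-4) + 8 + 16 + (-3) = 17
σ = (2, 1, 4, 3): (-4) + 8 + 29 + 25 = 58
σ = (2, 3, 1, 4): (-4) + 28 + 15 + (-3) = 36
σ = (2, 3, 4, 1): (-4) + 28 + 29 + 18 = 71
σ = (2, 4, 1, 3): (-4) + 16 + 15 + 25 = 52
σ = (2, 4, 3, 1): (-4) + 16 + 16 + 18 = 46
σ = (3, 1, 2, 4): (-8) + 8 + 25 + (-3) = 22
σ = (3, 1, 4, 2): (-8) + 8 + 29 + (-1) = 28
σ = (3, 2, 1, 4): (-8) + (-7) + 15 + (-3) = -3
σ = (3, 2, 4, 1): (-8) + (-7) + 29 + 18 = 32
σ = (3, 4, 1, 2): (-8) + 16 + 15 + (-1) = 22
σ = (3, 4, 2, 1): (-8) + 16 + 25 + 18 = 51
σ = (4, 1, 2, 3): 27 + 8 + 25 + 25 = 85
σ = (4, 1, 3, 2): 27 + 8 + 16 + (-1) = 50
σ = (4, 2, 1, 3): 27 + (-7) + 15 + 25 = 60
σ = (4, 2, 3, 1): 27 + (-7) + 16 + 18 = 54
σ = (4, 3, 1, 2): 27 + 28 + 15 + (-1) = 69
σ = (4, 3, 2, 1): 27 + 28 + 25 + 18 = 98
Optimal value attained by: σ = (3, 2, 1, 4).
Answer: det⊕(W) = -3; verdict: NONSINGULAR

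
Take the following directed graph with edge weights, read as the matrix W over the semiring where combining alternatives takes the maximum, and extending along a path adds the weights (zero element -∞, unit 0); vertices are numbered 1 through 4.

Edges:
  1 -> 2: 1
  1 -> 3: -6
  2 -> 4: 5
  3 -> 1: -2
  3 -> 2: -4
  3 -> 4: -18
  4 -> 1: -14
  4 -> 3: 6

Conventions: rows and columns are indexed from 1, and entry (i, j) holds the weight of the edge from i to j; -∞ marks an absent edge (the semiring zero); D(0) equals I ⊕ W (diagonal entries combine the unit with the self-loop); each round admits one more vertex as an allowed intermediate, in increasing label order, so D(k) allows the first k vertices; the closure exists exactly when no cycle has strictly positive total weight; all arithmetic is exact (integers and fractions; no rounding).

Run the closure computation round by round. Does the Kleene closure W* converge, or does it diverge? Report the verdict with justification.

D(0):
  [0, 1, -6, -∞]
  [-∞, 0, -∞, 5]
  [-2, -4, 0, -18]
  [-14, -∞, 6, 0]
D(1):
  [0, 1, -6, -∞]
  [-∞, 0, -∞, 5]
  [-2, -1, 0, -18]
  [-14, -13, 6, 0]
D(2):
  [0, 1, -6, 6]
  [-∞, 0, -∞, 5]
  [-2, -1, 0, 4]
  [-14, -13, 6, 0]
Detection: at round 3, diagonal entry (4, 4) turns strictly positive.
Key observation: the cycle 4->3->1->2->4 has total weight 6 + (-2) + 1 + 5, which is strictly positive.
Answer: DIVERGES — positive cycle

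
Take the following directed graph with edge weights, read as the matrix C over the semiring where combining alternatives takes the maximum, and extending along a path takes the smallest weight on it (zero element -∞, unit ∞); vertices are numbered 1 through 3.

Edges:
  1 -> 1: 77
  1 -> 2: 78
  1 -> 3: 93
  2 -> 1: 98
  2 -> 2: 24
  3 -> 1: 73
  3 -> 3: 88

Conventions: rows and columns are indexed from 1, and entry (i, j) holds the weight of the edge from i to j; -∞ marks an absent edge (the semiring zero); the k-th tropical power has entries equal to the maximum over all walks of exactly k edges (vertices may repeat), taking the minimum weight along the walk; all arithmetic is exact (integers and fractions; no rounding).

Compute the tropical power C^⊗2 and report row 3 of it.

C^⊗2:
  [78, 77, 88]
  [77, 78, 93]
  [73, 73, 88]
Answer: row 3 of C^⊗2 = [73, 73, 88]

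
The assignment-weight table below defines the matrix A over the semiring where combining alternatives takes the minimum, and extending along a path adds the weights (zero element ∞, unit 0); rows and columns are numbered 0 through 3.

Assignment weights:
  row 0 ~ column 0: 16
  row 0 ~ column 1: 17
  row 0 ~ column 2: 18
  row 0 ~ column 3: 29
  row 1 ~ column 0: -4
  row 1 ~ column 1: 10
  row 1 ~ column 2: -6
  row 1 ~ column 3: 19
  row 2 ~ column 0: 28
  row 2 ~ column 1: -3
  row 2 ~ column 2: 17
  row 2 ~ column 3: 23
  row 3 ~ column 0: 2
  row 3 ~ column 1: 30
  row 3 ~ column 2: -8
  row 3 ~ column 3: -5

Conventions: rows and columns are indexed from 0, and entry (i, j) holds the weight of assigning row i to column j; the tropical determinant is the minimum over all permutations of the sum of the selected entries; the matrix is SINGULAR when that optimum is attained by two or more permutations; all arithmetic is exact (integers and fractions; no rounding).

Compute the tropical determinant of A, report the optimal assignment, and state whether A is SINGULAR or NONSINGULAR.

σ = (0, 1, 2, 3): 16 + 10 + 17 + (-5) = 38
σ = (0, 1, 3, 2): 16 + 10 + 23 + (-8) = 41
σ = (0, 2, 1, 3): 16 + (-6) + (-3) + (-5) = 2
σ = (0, 2, 3, 1): 16 + (-6) + 23 + 30 = 63
σ = (0, 3, 1, 2): 16 + 19 + (-3) + (-8) = 24
σ = (0, 3, 2, 1): 16 + 19 + 17 + 30 = 82
σ = (1, 0, 2, 3): 17 + (-4) + 17 + (-5) = 25
σ = (1, 0, 3, 2): 17 + (-4) + 23 + (-8) = 28
σ = (1, 2, 0, 3): 17 + (-6) + 28 + (-5) = 34
σ = (1, 2, 3, 0): 17 + (-6) + 23 + 2 = 36
σ = (1, 3, 0, 2): 17 + 19 + 28 + (-8) = 56
σ = (1, 3, 2, 0): 17 + 19 + 17 + 2 = 55
σ = (2, 0, 1, 3): 18 + (-4) + (-3) + (-5) = 6
σ = (2, 0, 3, 1): 18 + (-4) + 23 + 30 = 67
σ = (2, 1, 0, 3): 18 + 10 + 28 + (-5) = 51
σ = (2, 1, 3, 0): 18 + 10 + 23 + 2 = 53
σ = (2, 3, 0, 1): 18 + 19 + 28 + 30 = 95
σ = (2, 3, 1, 0): 18 + 19 + (-3) + 2 = 36
σ = (3, 0, 1, 2): 29 + (-4) + (-3) + (-8) = 14
σ = (3, 0, 2, 1): 29 + (-4) + 17 + 30 = 72
σ = (3, 1, 0, 2): 29 + 10 + 28 + (-8) = 59
σ = (3, 1, 2, 0): 29 + 10 + 17 + 2 = 58
σ = (3, 2, 0, 1): 29 + (-6) + 28 + 30 = 81
σ = (3, 2, 1, 0): 29 + (-6) + (-3) + 2 = 22
Optimal value attained by: σ = (0, 2, 1, 3).
Answer: det⊕(A) = 2; verdict: NONSINGULAR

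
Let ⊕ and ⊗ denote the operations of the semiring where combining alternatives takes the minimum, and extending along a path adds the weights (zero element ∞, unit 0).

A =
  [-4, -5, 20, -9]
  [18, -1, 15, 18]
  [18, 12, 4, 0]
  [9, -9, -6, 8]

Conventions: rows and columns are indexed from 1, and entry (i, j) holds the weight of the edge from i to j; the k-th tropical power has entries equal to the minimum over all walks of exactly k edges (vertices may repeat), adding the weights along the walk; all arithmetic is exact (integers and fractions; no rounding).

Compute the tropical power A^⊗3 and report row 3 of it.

A^⊗2:
  [-8, -18, -15, -13]
  [14, -2, 12, 9]
  [9, -9, -6, 4]
  [5, -10, -2, -6]
A^⊗3:
  [-12, -22, -19, -17]
  [10, -3, 3, 5]
  [5, -10, -2, -6]
  [1, -15, -12, -4]
Answer: row 3 of A^⊗3 = [5, -10, -2, -6]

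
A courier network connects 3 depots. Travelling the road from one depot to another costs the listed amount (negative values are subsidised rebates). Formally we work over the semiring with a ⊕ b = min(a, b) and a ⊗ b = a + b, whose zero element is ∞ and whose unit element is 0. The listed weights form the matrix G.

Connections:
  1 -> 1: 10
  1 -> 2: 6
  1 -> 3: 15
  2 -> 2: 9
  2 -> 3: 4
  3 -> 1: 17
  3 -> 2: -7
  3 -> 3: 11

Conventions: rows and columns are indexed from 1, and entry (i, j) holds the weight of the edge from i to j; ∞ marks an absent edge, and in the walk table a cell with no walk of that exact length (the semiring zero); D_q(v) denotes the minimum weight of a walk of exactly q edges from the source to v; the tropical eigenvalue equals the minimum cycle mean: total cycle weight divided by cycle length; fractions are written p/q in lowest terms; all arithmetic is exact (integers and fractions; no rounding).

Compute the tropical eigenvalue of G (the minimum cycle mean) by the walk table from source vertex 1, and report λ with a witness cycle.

q=0: [0, ∞, ∞]
q=1: [10, 6, 15]
q=2: [20, 8, 10]
q=3: [27, 3, 12]
Optimal cycle mean attained by: cycle 2->3->2, total 4 + (-7), length 2.
Answer: λ = -3/2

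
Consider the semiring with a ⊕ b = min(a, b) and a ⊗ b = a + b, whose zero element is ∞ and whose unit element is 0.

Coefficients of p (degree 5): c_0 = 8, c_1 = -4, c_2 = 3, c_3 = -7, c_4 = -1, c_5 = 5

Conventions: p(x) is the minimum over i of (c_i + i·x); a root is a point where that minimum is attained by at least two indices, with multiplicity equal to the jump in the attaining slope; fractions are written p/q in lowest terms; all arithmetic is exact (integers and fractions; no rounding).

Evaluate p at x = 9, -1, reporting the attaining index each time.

p(9) = min(8+0·9=8, -4+1·9=5, 3+2·9=21, -7+3·9=20, -1+4·9=35, 5+5·9=50) = 5 (attained by i=1)
p(-1) = min(8+0·(-1)=8, -4+1·(-1)=-5, 3+2·(-1)=1, -7+3·(-1)=-10, -1+4·(-1)=-5, 5+5·(-1)=0) = -10 (attained by i=3)
Answer: p(9) = 5; p(-1) = -10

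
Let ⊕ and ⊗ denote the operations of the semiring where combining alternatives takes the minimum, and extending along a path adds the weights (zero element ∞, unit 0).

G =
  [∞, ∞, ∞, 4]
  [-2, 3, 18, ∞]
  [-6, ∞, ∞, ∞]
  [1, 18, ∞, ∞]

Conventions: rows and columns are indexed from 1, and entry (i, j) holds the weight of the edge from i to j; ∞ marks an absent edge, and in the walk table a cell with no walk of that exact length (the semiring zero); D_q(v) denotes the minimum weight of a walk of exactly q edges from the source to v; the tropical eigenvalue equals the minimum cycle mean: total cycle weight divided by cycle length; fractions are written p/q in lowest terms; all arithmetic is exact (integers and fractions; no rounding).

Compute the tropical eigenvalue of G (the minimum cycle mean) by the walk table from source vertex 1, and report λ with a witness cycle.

q=0: [0, ∞, ∞, ∞]
q=1: [∞, ∞, ∞, 4]
q=2: [5, 22, ∞, ∞]
q=3: [20, 25, 40, 9]
q=4: [10, 27, 43, 24]
Optimal cycle mean attained by: cycle 1->4->1, total 4 + 1, length 2.
Answer: λ = 5/2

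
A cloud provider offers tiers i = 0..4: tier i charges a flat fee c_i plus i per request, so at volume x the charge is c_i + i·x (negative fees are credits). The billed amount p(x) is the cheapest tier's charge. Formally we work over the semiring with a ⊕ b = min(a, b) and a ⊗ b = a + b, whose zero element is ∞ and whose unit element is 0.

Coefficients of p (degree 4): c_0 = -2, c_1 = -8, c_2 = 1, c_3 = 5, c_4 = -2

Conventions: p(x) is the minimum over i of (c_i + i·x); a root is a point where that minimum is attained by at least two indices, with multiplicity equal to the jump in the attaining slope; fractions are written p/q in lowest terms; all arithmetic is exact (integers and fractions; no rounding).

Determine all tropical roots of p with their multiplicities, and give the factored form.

hull edge (i=0, c=-2) to (i=1, c=-8): slope -6, span 1
hull edge (i=1, c=-8) to (i=4, c=-2): slope 2, span 3
Factored form: p(x) = -2 ⊗ (x ⊕ (-2)) ⊗ (x ⊕ (-2)) ⊗ (x ⊕ (-2)) ⊗ (x ⊕ 6)
Answer: roots = -2 (mult 3), 6 (mult 1)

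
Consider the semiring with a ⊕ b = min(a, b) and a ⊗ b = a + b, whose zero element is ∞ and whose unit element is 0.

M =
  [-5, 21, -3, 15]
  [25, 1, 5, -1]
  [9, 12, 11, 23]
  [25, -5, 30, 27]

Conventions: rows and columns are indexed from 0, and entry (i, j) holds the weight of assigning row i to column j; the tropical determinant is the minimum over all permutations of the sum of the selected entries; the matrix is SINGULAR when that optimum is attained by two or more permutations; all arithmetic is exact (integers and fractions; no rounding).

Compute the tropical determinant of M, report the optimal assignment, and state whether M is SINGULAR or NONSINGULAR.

σ = (0, 1, 2, 3): (-5) + 1 + 11 + 27 = 34
σ = (0, 1, 3, 2): (-5) + 1 + 23 + 30 = 49
σ = (0, 2, 1, 3): (-5) + 5 + 12 + 27 = 39
σ = (0, 2, 3, 1): (-5) + 5 + 23 + (-5) = 18
σ = (0, 3, 1, 2): (-5) + (-1) + 12 + 30 = 36
σ = (0, 3, 2, 1): (-5) + (-1) + 11 + (-5) = 0
σ = (1, 0, 2, 3): 21 + 25 + 11 + 27 = 84
σ = (1, 0, 3, 2): 21 + 25 + 23 + 30 = 99
σ = (1, 2, 0, 3): 21 + 5 + 9 + 27 = 62
σ = (1, 2, 3, 0): 21 + 5 + 23 + 25 = 74
σ = (1, 3, 0, 2): 21 + (-1) + 9 + 30 = 59
σ = (1, 3, 2, 0): 21 + (-1) + 11 + 25 = 56
σ = (2, 0, 1, 3): (-3) + 25 + 12 + 27 = 61
σ = (2, 0, 3, 1): (-3) + 25 + 23 + (-5) = 40
σ = (2, 1, 0, 3): (-3) + 1 + 9 + 27 = 34
σ = (2, 1, 3, 0): (-3) + 1 + 23 + 25 = 46
σ = (2, 3, 0, 1): (-3) + (-1) + 9 + (-5) = 0
σ = (2, 3, 1, 0): (-3) + (-1) + 12 + 25 = 33
σ = (3, 0, 1, 2): 15 + 25 + 12 + 30 = 82
σ = (3, 0, 2, 1): 15 + 25 + 11 + (-5) = 46
σ = (3, 1, 0, 2): 15 + 1 + 9 + 30 = 55
σ = (3, 1, 2, 0): 15 + 1 + 11 + 25 = 52
σ = (3, 2, 0, 1): 15 + 5 + 9 + (-5) = 24
σ = (3, 2, 1, 0): 15 + 5 + 12 + 25 = 57
Optimal value attained by: σ = (0, 3, 2, 1).
Answer: det⊕(M) = 0; verdict: SINGULAR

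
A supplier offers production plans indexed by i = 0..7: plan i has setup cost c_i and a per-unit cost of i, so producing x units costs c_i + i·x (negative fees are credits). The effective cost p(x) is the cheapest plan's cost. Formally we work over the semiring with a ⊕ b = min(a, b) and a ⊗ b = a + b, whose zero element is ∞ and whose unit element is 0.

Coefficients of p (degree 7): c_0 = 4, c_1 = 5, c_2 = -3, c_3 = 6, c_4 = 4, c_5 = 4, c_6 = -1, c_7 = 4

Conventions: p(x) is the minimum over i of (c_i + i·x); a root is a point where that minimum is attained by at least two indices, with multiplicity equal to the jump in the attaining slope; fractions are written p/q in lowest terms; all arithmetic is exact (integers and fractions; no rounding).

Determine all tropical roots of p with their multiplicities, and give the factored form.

hull edge (i=0, c=4) to (i=2, c=-3): slope -7/2, span 2
hull edge (i=2, c=-3) to (i=6, c=-1): slope 1/2, span 4
hull edge (i=6, c=-1) to (i=7, c=4): slope 5, span 1
Factored form: p(x) = 4 ⊗ (x ⊕ (-5)) ⊗ (x ⊕ (-1/2)) ⊗ (x ⊕ (-1/2)) ⊗ (x ⊕ (-1/2)) ⊗ (x ⊕ (-1/2)) ⊗ (x ⊕ 7/2) ⊗ (x ⊕ 7/2)
Answer: roots = -5 (mult 1), -1/2 (mult 4), 7/2 (mult 2)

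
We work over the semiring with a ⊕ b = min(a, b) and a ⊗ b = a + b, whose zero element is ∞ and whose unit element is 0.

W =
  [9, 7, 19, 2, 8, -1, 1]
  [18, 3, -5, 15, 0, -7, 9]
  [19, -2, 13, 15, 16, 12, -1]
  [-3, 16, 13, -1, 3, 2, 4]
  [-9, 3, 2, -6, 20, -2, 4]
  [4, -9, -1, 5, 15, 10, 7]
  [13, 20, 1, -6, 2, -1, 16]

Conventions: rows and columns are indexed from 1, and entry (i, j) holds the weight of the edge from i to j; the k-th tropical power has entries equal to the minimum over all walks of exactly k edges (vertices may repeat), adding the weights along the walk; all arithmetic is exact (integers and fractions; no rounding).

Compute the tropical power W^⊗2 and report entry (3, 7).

W^⊗2:
  [-1, -10, -2, -5, 3, 0, 6]
  [-9, -16, -8, -6, 3, -4, -6]
  [7, 1, -7, -7, -2, -9, 7]
  [-6, -7, 1, -3, 2, -4, -2]
  [-9, -11, -3, -7, -3, -10, -8]
  [2, -6, -14, 1, -9, -16, -2]
  [-9, -10, -2, -7, -3, -4, -2]
Key observation: the optimum is the walk 3->2->7, with weight (-2) + 9 = 7.
Optimal value attained by: walk 3->2->7.
Answer: (W^⊗2)[3][7] = 7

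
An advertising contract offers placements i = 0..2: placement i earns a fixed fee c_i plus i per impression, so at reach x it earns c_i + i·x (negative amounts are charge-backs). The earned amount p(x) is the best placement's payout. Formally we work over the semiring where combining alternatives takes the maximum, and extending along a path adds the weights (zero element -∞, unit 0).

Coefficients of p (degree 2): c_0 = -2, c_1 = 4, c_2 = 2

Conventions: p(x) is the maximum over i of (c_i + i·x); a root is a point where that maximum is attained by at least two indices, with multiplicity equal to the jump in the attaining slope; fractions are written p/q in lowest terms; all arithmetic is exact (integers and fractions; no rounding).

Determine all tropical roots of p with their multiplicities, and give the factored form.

hull edge (i=0, c=-2) to (i=1, c=4): slope 6, span 1
hull edge (i=1, c=4) to (i=2, c=2): slope -2, span 1
Factored form: p(x) = 2 ⊗ (x ⊕ (-6)) ⊗ (x ⊕ 2)
Answer: roots = -6 (mult 1), 2 (mult 1)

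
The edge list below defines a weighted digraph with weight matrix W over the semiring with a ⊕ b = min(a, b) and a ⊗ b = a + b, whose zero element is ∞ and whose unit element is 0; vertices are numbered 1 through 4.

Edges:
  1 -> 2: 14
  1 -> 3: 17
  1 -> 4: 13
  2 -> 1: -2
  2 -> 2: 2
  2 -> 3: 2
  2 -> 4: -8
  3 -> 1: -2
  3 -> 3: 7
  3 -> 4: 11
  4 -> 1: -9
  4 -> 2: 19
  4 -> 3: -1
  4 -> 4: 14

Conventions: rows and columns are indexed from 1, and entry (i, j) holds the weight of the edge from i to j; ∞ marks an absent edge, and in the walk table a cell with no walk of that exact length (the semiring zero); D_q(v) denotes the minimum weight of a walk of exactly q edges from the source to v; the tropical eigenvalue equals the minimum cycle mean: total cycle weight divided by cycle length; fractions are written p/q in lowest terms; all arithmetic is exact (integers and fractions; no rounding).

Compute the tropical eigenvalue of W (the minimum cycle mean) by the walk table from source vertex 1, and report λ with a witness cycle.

q=0: [0, ∞, ∞, ∞]
q=1: [∞, 14, 17, 13]
q=2: [4, 16, 12, 6]
q=3: [-3, 18, 5, 8]
q=4: [-1, 11, 7, 10]
Optimal cycle mean attained by: cycle 1->2->4->1, total 14 + (-8) + (-9), length 3.
Answer: λ = -1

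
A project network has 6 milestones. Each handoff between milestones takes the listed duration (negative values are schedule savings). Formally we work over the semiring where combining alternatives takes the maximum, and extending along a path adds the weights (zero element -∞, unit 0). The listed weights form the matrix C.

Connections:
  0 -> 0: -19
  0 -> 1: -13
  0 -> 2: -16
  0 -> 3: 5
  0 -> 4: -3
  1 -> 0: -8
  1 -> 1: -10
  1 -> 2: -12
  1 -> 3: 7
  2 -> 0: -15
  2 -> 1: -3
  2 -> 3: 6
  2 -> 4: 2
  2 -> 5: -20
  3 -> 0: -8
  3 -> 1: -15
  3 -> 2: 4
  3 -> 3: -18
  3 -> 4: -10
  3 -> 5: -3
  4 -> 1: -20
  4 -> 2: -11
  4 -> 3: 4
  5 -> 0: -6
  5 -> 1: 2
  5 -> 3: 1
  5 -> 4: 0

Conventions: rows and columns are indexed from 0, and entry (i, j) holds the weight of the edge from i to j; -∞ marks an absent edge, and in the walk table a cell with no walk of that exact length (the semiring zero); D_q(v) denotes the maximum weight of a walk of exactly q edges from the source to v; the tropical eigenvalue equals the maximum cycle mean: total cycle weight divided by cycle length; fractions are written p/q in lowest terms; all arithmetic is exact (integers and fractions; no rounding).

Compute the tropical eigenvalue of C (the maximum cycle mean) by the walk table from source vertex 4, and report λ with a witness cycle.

q=0: [-∞, -∞, -∞, -∞, 0, -∞]
q=1: [-∞, -20, -11, 4, -∞, -∞]
q=2: [-4, -11, 8, -5, -6, 1]
q=3: [-5, 5, -1, 14, 10, -8]
q=4: [6, -1, 18, 14, 4, 11]
q=5: [6, 15, 18, 24, 20, 11]
q=6: [16, 15, 28, 24, 20, 21]
Optimal cycle mean attained by: cycle 2->3->2, total 6 + 4, length 2.
Answer: λ = 5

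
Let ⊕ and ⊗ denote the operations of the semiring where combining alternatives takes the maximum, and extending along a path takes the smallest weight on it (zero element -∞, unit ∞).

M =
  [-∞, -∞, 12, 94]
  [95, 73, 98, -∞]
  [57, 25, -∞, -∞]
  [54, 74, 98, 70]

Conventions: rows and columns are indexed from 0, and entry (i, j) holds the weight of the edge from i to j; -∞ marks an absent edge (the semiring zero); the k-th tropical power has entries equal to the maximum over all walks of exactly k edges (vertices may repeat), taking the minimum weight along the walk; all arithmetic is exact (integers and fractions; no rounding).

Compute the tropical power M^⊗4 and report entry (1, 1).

M^⊗2:
  [54, 74, 94, 70]
  [73, 73, 73, 94]
  [25, 25, 25, 57]
  [74, 73, 74, 70]
M^⊗3:
  [74, 73, 74, 70]
  [73, 74, 94, 73]
  [54, 57, 57, 57]
  [73, 73, 73, 74]
M^⊗4:
  [73, 73, 73, 74]
  [74, 73, 74, 73]
  [57, 57, 57, 57]
  [73, 74, 74, 73]
Key observation: the optimum is the walk 1->0->3->1->1, with weight 95 min 94 min 74 min 73 = 73.
Optimal value attained by: walk 1->0->3->1->1.
Answer: (M^⊗4)[1][1] = 73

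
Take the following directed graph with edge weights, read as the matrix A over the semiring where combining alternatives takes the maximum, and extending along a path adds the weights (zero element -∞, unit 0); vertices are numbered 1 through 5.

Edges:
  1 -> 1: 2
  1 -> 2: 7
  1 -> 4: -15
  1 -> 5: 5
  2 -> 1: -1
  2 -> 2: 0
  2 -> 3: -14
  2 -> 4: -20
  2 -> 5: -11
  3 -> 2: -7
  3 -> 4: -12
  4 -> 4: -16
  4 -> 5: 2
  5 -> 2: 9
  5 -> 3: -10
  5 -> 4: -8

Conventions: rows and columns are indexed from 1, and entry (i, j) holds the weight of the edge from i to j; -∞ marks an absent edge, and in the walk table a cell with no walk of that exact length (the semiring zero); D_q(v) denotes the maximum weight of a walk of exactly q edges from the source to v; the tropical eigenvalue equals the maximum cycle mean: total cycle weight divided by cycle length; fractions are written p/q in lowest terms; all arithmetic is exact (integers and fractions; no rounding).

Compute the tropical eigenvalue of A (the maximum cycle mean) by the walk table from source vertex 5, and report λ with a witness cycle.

q=0: [-∞, -∞, -∞, -∞, 0]
q=1: [-∞, 9, -10, -8, -∞]
q=2: [8, 9, -5, -11, -2]
q=3: [10, 15, -5, -7, 13]
q=4: [14, 22, 3, 5, 15]
q=5: [21, 24, 8, 7, 19]
Optimal cycle mean attained by: cycle 1->5->2->1, total 5 + 9 + (-1), length 3.
Answer: λ = 13/3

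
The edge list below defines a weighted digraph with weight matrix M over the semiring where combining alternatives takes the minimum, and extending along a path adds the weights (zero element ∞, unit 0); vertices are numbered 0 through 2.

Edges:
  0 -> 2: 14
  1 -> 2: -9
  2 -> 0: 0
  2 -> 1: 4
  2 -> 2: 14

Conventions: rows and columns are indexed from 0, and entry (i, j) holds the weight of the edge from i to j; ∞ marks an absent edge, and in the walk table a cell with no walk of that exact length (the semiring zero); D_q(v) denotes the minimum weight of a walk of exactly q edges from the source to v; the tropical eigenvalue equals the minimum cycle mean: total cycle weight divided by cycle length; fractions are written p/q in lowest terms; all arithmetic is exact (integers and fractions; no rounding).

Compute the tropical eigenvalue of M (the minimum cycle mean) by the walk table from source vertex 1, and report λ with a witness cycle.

q=0: [∞, 0, ∞]
q=1: [∞, ∞, -9]
q=2: [-9, -5, 5]
q=3: [5, 9, -14]
Optimal cycle mean attained by: cycle 1->2->1, total (-9) + 4, length 2.
Answer: λ = -5/2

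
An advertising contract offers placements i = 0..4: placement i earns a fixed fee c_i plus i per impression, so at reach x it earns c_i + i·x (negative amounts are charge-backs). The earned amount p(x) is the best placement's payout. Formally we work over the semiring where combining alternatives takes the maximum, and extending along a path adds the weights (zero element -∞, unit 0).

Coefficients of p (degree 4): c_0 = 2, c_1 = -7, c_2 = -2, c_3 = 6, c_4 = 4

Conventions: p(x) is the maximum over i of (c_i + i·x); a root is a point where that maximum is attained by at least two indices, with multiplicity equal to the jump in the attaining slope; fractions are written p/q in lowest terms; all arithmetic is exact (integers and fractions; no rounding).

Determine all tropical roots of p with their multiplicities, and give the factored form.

hull edge (i=0, c=2) to (i=3, c=6): slope 4/3, span 3
hull edge (i=3, c=6) to (i=4, c=4): slope -2, span 1
Factored form: p(x) = 4 ⊗ (x ⊕ (-4/3)) ⊗ (x ⊕ (-4/3)) ⊗ (x ⊕ (-4/3)) ⊗ (x ⊕ 2)
Answer: roots = -4/3 (mult 3), 2 (mult 1)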